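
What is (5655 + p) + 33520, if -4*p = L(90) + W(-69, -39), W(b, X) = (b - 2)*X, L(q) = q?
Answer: 153841/4 ≈ 38460.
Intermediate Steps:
W(b, X) = X*(-2 + b) (W(b, X) = (-2 + b)*X = X*(-2 + b))
p = -2859/4 (p = -(90 - 39*(-2 - 69))/4 = -(90 - 39*(-71))/4 = -(90 + 2769)/4 = -¼*2859 = -2859/4 ≈ -714.75)
(5655 + p) + 33520 = (5655 - 2859/4) + 33520 = 19761/4 + 33520 = 153841/4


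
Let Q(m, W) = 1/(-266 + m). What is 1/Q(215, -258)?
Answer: -51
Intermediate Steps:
1/Q(215, -258) = 1/(1/(-266 + 215)) = 1/(1/(-51)) = 1/(-1/51) = -51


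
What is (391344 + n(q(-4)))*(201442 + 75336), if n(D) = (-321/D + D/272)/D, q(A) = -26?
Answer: 2489518377614537/22984 ≈ 1.0832e+11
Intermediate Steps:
n(D) = (-321/D + D/272)/D (n(D) = (-321/D + D*(1/272))/D = (-321/D + D/272)/D)
(391344 + n(q(-4)))*(201442 + 75336) = (391344 + (1/272 - 321/(-26)²))*(201442 + 75336) = (391344 + (1/272 - 321*1/676))*276778 = (391344 + (1/272 - 321/676))*276778 = (391344 - 21659/45968)*276778 = (17989279333/45968)*276778 = 2489518377614537/22984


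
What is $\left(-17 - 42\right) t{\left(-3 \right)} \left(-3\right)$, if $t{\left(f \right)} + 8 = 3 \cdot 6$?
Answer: $1770$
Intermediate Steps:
$t{\left(f \right)} = 10$ ($t{\left(f \right)} = -8 + 3 \cdot 6 = -8 + 18 = 10$)
$\left(-17 - 42\right) t{\left(-3 \right)} \left(-3\right) = \left(-17 - 42\right) 10 \left(-3\right) = \left(-59\right) 10 \left(-3\right) = \left(-590\right) \left(-3\right) = 1770$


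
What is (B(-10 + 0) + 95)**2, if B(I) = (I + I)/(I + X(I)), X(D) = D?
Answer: 9216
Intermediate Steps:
B(I) = 1 (B(I) = (I + I)/(I + I) = (2*I)/((2*I)) = (2*I)*(1/(2*I)) = 1)
(B(-10 + 0) + 95)**2 = (1 + 95)**2 = 96**2 = 9216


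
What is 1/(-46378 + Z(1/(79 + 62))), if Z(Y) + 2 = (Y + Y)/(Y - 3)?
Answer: -211/9786181 ≈ -2.1561e-5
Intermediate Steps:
Z(Y) = -2 + 2*Y/(-3 + Y) (Z(Y) = -2 + (Y + Y)/(Y - 3) = -2 + (2*Y)/(-3 + Y) = -2 + 2*Y/(-3 + Y))
1/(-46378 + Z(1/(79 + 62))) = 1/(-46378 + 6/(-3 + 1/(79 + 62))) = 1/(-46378 + 6/(-3 + 1/141)) = 1/(-46378 + 6/(-422/141)) = 1/(-46378 + 6*(-141/422)) = 1/(-46378 - 423/211) = 1/(-9786181/211) = -211/9786181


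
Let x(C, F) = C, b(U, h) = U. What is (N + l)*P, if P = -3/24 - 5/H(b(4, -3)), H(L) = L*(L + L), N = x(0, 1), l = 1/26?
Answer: -9/832 ≈ -0.010817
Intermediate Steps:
l = 1/26 ≈ 0.038462
N = 0
H(L) = 2*L² (H(L) = L*(2*L) = 2*L²)
P = -9/32 (P = -3/24 - 5/(2*4²) = -3*1/24 - 5/(2*16) = -⅛ - 5/32 = -9/32 ≈ -0.28125)
(N + l)*P = (0 + 1/26)*(-9/32) = (1/26)*(-9/32) = -9/832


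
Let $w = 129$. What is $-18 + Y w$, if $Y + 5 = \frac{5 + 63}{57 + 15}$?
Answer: $- \frac{3247}{6} \approx -541.17$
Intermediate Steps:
$Y = - \frac{73}{18}$ ($Y = -5 + \frac{5 + 63}{57 + 15} = -5 + \frac{68}{72} = -5 + 68 \cdot \frac{1}{72} = -5 + \frac{17}{18} = - \frac{73}{18} \approx -4.0556$)
$-18 + Y w = -18 - \frac{3139}{6} = - \frac{3247}{6}$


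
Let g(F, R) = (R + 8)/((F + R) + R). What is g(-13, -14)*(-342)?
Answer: -2052/41 ≈ -50.049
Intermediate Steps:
g(F, R) = (8 + R)/(F + 2*R)
g(-13, -14)*(-342) = ((8 - 14)/(-13 + 2*(-14)))*(-342) = (-6/(-13 - 28))*(-342) = (-6/(-41))*(-342) = -1/41*(-6)*(-342) = (6/41)*(-342) = -2052/41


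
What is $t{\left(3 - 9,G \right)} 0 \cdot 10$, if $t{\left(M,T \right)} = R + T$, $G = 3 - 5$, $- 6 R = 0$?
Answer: $0$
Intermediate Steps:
$R = 0$ ($R = \left(- \frac{1}{6}\right) 0 = 0$)
$G = -2$ ($G = 3 - 5 = -2$)
$t{\left(M,T \right)} = T$ ($t{\left(M,T \right)} = 0 + T = T$)
$t{\left(3 - 9,G \right)} 0 \cdot 10 = - 2 \cdot 0 \cdot 10 = \left(-2\right) 0 = 0$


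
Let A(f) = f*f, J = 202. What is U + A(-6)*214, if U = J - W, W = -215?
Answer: 8121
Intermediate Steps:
A(f) = f²
U = 417 (U = 202 - 1*(-215) = 202 + 215 = 417)
U + A(-6)*214 = 417 + (-6)²*214 = 417 + 36*214 = 417 + 7704 = 8121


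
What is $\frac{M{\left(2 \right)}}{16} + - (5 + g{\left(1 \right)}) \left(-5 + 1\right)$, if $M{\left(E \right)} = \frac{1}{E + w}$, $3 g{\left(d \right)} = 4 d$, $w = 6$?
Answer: $\frac{9731}{384} \approx 25.341$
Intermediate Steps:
$g{\left(d \right)} = \frac{4 d}{3}$
$M{\left(E \right)} = \frac{1}{6 + E}$ ($M{\left(E \right)} = \frac{1}{E + 6} = \frac{1}{6 + E}$)
$\frac{M{\left(2 \right)}}{16} + - (5 + g{\left(1 \right)}) \left(-5 + 1\right) = \frac{1}{\left(6 + 2\right) 16} + - (5 + \frac{4}{3} \cdot 1) \left(-5 + 1\right) = \frac{1}{8} \cdot \frac{1}{16} + - (5 + \frac{4}{3}) \left(-4\right) = \frac{1}{8} \cdot \frac{1}{16} + \left(-1\right) \frac{19}{3} \left(-4\right) = \frac{1}{128} - - \frac{76}{3} = \frac{1}{128} + \frac{76}{3} = \frac{9731}{384}$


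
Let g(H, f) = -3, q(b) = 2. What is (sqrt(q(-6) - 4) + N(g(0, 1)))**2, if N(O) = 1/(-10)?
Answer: (1 - 10*I*sqrt(2))**2/100 ≈ -1.99 - 0.28284*I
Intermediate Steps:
N(O) = -1/10
(sqrt(q(-6) - 4) + N(g(0, 1)))**2 = (sqrt(2 - 4) - 1/10)**2 = (sqrt(-2) - 1/10)**2 = (I*sqrt(2) - 1/10)**2 = (-1/10 + I*sqrt(2))**2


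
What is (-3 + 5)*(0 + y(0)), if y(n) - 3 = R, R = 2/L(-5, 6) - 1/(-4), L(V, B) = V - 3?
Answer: 6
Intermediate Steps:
L(V, B) = -3 + V
R = 0 (R = 2/(-3 - 5) - 1/(-4) = 2/(-8) - 1*(-1/4) = 2*(-1/8) + 1/4 = -1/4 + 1/4 = 0)
y(n) = 3 (y(n) = 3 + 0 = 3)
(-3 + 5)*(0 + y(0)) = (-3 + 5)*(0 + 3) = 2*3 = 6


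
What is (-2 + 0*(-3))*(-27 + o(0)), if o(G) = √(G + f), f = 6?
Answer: 54 - 2*√6 ≈ 49.101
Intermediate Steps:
o(G) = √(6 + G) (o(G) = √(G + 6) = √(6 + G))
(-2 + 0*(-3))*(-27 + o(0)) = (-2 + 0*(-3))*(-27 + √(6 + 0)) = (-2 + 0)*(-27 + √6) = -2*(-27 + √6) = 54 - 2*√6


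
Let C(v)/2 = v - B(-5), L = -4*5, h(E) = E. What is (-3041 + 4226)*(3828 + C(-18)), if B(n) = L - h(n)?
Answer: 4529070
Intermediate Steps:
L = -20
B(n) = -20 - n
C(v) = 30 + 2*v (C(v) = 2*(v - (-20 - 1*(-5))) = 2*(v - (-20 + 5)) = 2*(v - 1*(-15)) = 2*(v + 15) = 2*(15 + v) = 30 + 2*v)
(-3041 + 4226)*(3828 + C(-18)) = (-3041 + 4226)*(3828 + (30 + 2*(-18))) = 1185*(3828 + (30 - 36)) = 1185*(3828 - 6) = 1185*3822 = 4529070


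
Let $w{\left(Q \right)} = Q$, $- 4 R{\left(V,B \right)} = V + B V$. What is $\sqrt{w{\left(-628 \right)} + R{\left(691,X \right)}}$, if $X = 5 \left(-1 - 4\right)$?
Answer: $\sqrt{3518} \approx 59.313$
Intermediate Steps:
$X = -25$ ($X = 5 \left(-1 - 4\right) = 5 \left(-5\right) = -25$)
$R{\left(V,B \right)} = - \frac{V}{4} - \frac{B V}{4}$ ($R{\left(V,B \right)} = - \frac{V + B V}{4} = - \frac{V}{4} - \frac{B V}{4}$)
$\sqrt{w{\left(-628 \right)} + R{\left(691,X \right)}} = \sqrt{-628 - \frac{691 \left(1 - 25\right)}{4}} = \sqrt{-628 - \frac{691}{4} \left(-24\right)} = \sqrt{-628 + 4146} = \sqrt{3518}$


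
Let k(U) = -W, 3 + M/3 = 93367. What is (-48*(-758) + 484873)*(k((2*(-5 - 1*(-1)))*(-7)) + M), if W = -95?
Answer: 146049435059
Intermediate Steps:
M = 280092 (M = -9 + 3*93367 = -9 + 280101 = 280092)
k(U) = 95 (k(U) = -1*(-95) = 95)
(-48*(-758) + 484873)*(k((2*(-5 - 1*(-1)))*(-7)) + M) = (-48*(-758) + 484873)*(95 + 280092) = (36384 + 484873)*280187 = 521257*280187 = 146049435059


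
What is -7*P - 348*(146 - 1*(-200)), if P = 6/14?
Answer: -120411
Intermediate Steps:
P = 3/7 (P = 6*(1/14) = 3/7 ≈ 0.42857)
-7*P - 348*(146 - 1*(-200)) = -7*3/7 - 348*(146 - 1*(-200)) = -3 - 348*(146 + 200) = -3 - 348*346 = -3 - 120408 = -120411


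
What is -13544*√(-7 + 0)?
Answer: -13544*I*√7 ≈ -35834.0*I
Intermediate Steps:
-13544*√(-7 + 0) = -13544*I*√7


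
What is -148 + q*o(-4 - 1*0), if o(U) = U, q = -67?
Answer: 120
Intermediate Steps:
-148 + q*o(-4 - 1*0) = -148 - 67*(-4 - 1*0) = -148 - 67*(-4 + 0) = -148 - 67*(-4) = -148 + 268 = 120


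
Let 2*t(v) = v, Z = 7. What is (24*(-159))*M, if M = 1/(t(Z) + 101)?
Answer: -7632/209 ≈ -36.517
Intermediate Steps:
t(v) = v/2
M = 2/209 (M = 1/((½)*7 + 101) = 1/(7/2 + 101) = 1/(209/2) = 2/209 ≈ 0.0095694)
(24*(-159))*M = (24*(-159))*(2/209) = -3816*2/209 = -7632/209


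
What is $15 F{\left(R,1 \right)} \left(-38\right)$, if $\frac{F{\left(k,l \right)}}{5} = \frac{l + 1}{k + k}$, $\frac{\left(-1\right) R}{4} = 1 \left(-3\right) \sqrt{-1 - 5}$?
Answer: $\frac{475 i \sqrt{6}}{12} \approx 96.959 i$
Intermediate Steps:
$R = 12 i \sqrt{6}$ ($R = - 4 \cdot 1 \left(-3\right) \sqrt{-1 - 5} = - 4 \left(- 3 \sqrt{-6}\right) = - 4 \left(- 3 i \sqrt{6}\right) = 12 i \sqrt{6} \approx 29.394 i$)
$F{\left(k,l \right)} = \frac{5 \left(1 + l\right)}{2 k}$ ($F{\left(k,l \right)} = 5 \frac{l + 1}{k + k} = 5 \frac{1 + l}{2 k} = \frac{5 \left(1 + l\right)}{2 k}$)
$15 F{\left(R,1 \right)} \left(-38\right) = 15 \frac{5 \left(1 + 1\right)}{2 \cdot 12 i \sqrt{6}} \left(-38\right) = 15 \cdot \frac{5}{2} \left(- \frac{i \sqrt{6}}{72}\right) 2 \left(-38\right) = 15 \left(- \frac{5 i \sqrt{6}}{72}\right) \left(-38\right) = - \frac{25 i \sqrt{6}}{24} \left(-38\right) = \frac{475 i \sqrt{6}}{12}$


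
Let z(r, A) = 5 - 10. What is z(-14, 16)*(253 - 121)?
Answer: -660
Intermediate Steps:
z(r, A) = -5
z(-14, 16)*(253 - 121) = -5*(253 - 121) = -5*132 = -660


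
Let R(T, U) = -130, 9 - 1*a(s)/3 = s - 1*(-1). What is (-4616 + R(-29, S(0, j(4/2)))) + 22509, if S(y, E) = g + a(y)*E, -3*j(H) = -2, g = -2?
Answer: 17763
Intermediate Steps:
a(s) = 24 - 3*s (a(s) = 27 - 3*(s - 1*(-1)) = 27 - 3*(s + 1) = 27 - 3*(1 + s) = 27 + (-3 - 3*s) = 24 - 3*s)
j(H) = ⅔ (j(H) = -⅓*(-2) = ⅔)
S(y, E) = -2 + E*(24 - 3*y) (S(y, E) = -2 + (24 - 3*y)*E = -2 + E*(24 - 3*y))
(-4616 + R(-29, S(0, j(4/2)))) + 22509 = (-4616 - 130) + 22509 = -4746 + 22509 = 17763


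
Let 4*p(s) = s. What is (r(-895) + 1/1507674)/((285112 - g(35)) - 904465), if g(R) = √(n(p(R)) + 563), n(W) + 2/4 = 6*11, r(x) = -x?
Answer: -13265639078961/9180014906057339 + 1349368231*√2514/1156681878163224714 ≈ -0.0014450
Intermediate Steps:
p(s) = s/4
n(W) = 131/2 (n(W) = -½ + 6*11 = -½ + 66 = 131/2)
g(R) = √2514/2 (g(R) = √(131/2 + 563) = √(1257/2) = √2514/2)
(r(-895) + 1/1507674)/((285112 - g(35)) - 904465) = (-1*(-895) + 1/1507674)/((285112 - √2514/2) - 904465) = (895 + 1/1507674)/((285112 - √2514/2) - 904465) = 1349368231/(1507674*(-619353 - √2514/2))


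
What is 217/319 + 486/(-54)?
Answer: -2654/319 ≈ -8.3197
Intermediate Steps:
217/319 + 486/(-54) = 217*(1/319) + 486*(-1/54) = 217/319 - 9 = -2654/319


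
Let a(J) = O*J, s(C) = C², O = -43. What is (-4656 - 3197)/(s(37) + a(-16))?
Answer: -7853/2057 ≈ -3.8177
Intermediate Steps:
a(J) = -43*J
(-4656 - 3197)/(s(37) + a(-16)) = (-4656 - 3197)/(37² - 43*(-16)) = -7853/(1369 + 688) = -7853/2057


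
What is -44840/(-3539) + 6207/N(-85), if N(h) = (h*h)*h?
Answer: 27515398427/2173388375 ≈ 12.660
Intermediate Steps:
N(h) = h**3 (N(h) = h**2*h = h**3)
-44840/(-3539) + 6207/N(-85) = -44840/(-3539) + 6207/((-85)**3) = -44840*(-1/3539) + 6207/(-614125) = 44840/3539 + 6207*(-1/614125) = 44840/3539 - 6207/614125 = 27515398427/2173388375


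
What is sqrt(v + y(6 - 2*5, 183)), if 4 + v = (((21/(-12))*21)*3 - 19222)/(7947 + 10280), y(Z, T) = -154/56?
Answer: I*sqrt(10379510966)/36454 ≈ 2.7948*I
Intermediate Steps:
y(Z, T) = -11/4 (y(Z, T) = -154*1/56 = -11/4)
v = -368961/72908 (v = -4 + (((21/(-12))*21)*3 - 19222)/(7947 + 10280) = -4 + (((21*(-1/12))*21)*3 - 19222)/18227 = -4 + (-7/4*21*3 - 19222)*(1/18227) = -4 + (-147/4*3 - 19222)*(1/18227) = -4 + (-441/4 - 19222)*(1/18227) = -4 - 77329/4*1/18227 = -4 - 77329/72908 = -368961/72908 ≈ -5.0606)
sqrt(v + y(6 - 2*5, 183)) = sqrt(-368961/72908 - 11/4) = sqrt(-284729/36454) = I*sqrt(10379510966)/36454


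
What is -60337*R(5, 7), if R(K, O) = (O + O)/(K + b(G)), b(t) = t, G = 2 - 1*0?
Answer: -120674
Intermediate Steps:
G = 2 (G = 2 + 0 = 2)
R(K, O) = 2*O/(2 + K) (R(K, O) = (O + O)/(K + 2) = (2*O)/(2 + K) = 2*O/(2 + K))
-60337*R(5, 7) = -120674*7/(2 + 5) = -120674*7/7 = -60337*2 = -120674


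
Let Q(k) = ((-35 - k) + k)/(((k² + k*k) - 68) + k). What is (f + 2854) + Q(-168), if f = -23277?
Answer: -1148017711/56212 ≈ -20423.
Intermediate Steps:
Q(k) = -35/(-68 + k + 2*k²) (Q(k) = -35/(((k² + k²) - 68) + k) = -35/((2*k² - 68) + k) = -35/((-68 + 2*k²) + k) = -35/(-68 + k + 2*k²))
(f + 2854) + Q(-168) = (-23277 + 2854) - 35/(-68 - 168 + 2*(-168)²) = -20423 - 35/(-68 - 168 + 2*28224) = -20423 - 35/(-68 - 168 + 56448) = -20423 - 35/56212 = -1148017711/56212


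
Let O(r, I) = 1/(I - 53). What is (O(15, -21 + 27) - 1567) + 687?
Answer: -41361/47 ≈ -880.02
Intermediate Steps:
O(r, I) = 1/(-53 + I)
(O(15, -21 + 27) - 1567) + 687 = (1/(-53 + (-21 + 27)) - 1567) + 687 = (1/(-53 + 6) - 1567) + 687 = (1/(-47) - 1567) + 687 = (-1/47 - 1567) + 687 = -73650/47 + 687 = -41361/47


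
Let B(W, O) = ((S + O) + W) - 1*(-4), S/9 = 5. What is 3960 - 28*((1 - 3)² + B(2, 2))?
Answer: 2364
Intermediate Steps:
S = 45 (S = 9*5 = 45)
B(W, O) = 49 + O + W (B(W, O) = ((45 + O) + W) - 1*(-4) = (45 + O + W) + 4 = 49 + O + W)
3960 - 28*((1 - 3)² + B(2, 2)) = 3960 - 28*((1 - 3)² + (49 + 2 + 2)) = 3960 - 28*((-2)² + 53) = 3960 - 28*(4 + 53) = 3960 - 28*57 = 3960 - 1596 = 2364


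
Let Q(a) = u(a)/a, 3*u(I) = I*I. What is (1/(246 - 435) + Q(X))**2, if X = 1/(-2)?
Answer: 4225/142884 ≈ 0.029569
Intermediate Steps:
X = -1/2 ≈ -0.50000
u(I) = I**2/3 (u(I) = (I*I)/3 = I**2/3)
Q(a) = a/3 (Q(a) = (a**2/3)/a = a/3)
(1/(246 - 435) + Q(X))**2 = (1/(246 - 435) + (1/3)*(-1/2))**2 = (1/(-189) - 1/6)**2 = (-1/189 - 1/6)**2 = (-65/378)**2 = 4225/142884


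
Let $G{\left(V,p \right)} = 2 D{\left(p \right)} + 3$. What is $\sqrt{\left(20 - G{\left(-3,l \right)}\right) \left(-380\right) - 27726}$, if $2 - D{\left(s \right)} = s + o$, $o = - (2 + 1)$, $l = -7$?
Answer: $i \sqrt{25066} \approx 158.32 i$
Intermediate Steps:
$o = -3$ ($o = \left(-1\right) 3 = -3$)
$D{\left(s \right)} = 5 - s$ ($D{\left(s \right)} = 2 - \left(s - 3\right) = 2 - \left(-3 + s\right) = 5 - s$)
$G{\left(V,p \right)} = 13 - 2 p$ ($G{\left(V,p \right)} = 2 \left(5 - p\right) + 3 = \left(10 - 2 p\right) + 3 = 13 - 2 p$)
$\sqrt{\left(20 - G{\left(-3,l \right)}\right) \left(-380\right) - 27726} = \sqrt{\left(20 - \left(13 - -14\right)\right) \left(-380\right) - 27726} = \sqrt{\left(20 - \left(13 + 14\right)\right) \left(-380\right) - 27726} = \sqrt{\left(20 - 27\right) \left(-380\right) - 27726} = \sqrt{\left(-7\right) \left(-380\right) - 27726} = \sqrt{2660 - 27726} = \sqrt{-25066} = i \sqrt{25066}$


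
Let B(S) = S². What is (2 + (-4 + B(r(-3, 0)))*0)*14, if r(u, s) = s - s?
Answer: 28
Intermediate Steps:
r(u, s) = 0
(2 + (-4 + B(r(-3, 0)))*0)*14 = (2 + (-4 + 0²)*0)*14 = (2 + (-4 + 0)*0)*14 = (2 - 4*0)*14 = (2 + 0)*14 = 2*14 = 28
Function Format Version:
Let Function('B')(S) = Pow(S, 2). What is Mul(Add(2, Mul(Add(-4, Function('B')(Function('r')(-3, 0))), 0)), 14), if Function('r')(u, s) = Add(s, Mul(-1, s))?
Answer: 28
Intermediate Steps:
Function('r')(u, s) = 0
Mul(Add(2, Mul(Add(-4, Function('B')(Function('r')(-3, 0))), 0)), 14) = Mul(Add(2, Mul(Add(-4, Pow(0, 2)), 0)), 14) = Mul(Add(2, Mul(Add(-4, 0), 0)), 14) = Mul(Add(2, Mul(-4, 0)), 14) = Mul(Add(2, 0), 14) = Mul(2, 14) = 28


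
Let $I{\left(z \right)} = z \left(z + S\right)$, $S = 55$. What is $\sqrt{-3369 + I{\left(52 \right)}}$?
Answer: $\sqrt{2195} \approx 46.851$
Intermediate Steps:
$I{\left(z \right)} = z \left(55 + z\right)$ ($I{\left(z \right)} = z \left(z + 55\right) = z \left(55 + z\right)$)
$\sqrt{-3369 + I{\left(52 \right)}} = \sqrt{-3369 + 52 \left(55 + 52\right)} = \sqrt{-3369 + 52 \cdot 107} = \sqrt{-3369 + 5564} = \sqrt{2195}$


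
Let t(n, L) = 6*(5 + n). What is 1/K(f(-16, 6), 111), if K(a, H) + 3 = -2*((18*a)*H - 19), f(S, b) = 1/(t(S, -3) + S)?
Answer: 41/3433 ≈ 0.011943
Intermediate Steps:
t(n, L) = 30 + 6*n
f(S, b) = 1/(30 + 7*S) (f(S, b) = 1/((30 + 6*S) + S) = 1/(30 + 7*S))
K(a, H) = 35 - 36*H*a (K(a, H) = -3 - 2*((18*a)*H - 19) = -3 - 2*(18*H*a - 19) = -3 - 2*(-19 + 18*H*a) = -3 + (38 - 36*H*a) = 35 - 36*H*a)
1/K(f(-16, 6), 111) = 1/(35 - 36*111/(30 + 7*(-16))) = 1/(35 - 36*111/(30 - 112)) = 1/(35 - 36*111/(-82)) = 1/(35 - 36*111*(-1/82)) = 1/(35 + 1998/41) = 1/(3433/41) = 41/3433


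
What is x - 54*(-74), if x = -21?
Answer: 3975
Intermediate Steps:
x - 54*(-74) = -21 - 54*(-74) = -21 + 3996 = 3975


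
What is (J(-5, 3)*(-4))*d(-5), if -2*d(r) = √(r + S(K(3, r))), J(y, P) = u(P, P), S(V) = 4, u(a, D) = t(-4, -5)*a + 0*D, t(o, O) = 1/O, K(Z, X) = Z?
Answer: -6*I/5 ≈ -1.2*I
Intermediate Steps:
u(a, D) = -a/5 (u(a, D) = a/(-5) + 0*D = -a/5 + 0 = -a/5)
J(y, P) = -P/5
d(r) = -√(4 + r)/2 (d(r) = -√(r + 4)/2 = -√(4 + r)/2)
(J(-5, 3)*(-4))*d(-5) = (-⅕*3*(-4))*(-√(4 - 5)/2) = (-⅗*(-4))*(-I/2) = 12*(-I/2)/5 = -6*I/5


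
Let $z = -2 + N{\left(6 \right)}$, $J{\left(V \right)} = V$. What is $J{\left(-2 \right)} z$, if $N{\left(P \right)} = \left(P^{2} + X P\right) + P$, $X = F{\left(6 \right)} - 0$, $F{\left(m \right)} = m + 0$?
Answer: $-152$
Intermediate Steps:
$F{\left(m \right)} = m$
$X = 6$ ($X = 6 - 0 = 6 + 0 = 6$)
$N{\left(P \right)} = P^{2} + 7 P$ ($N{\left(P \right)} = \left(P^{2} + 6 P\right) + P = P^{2} + 7 P$)
$z = 76$ ($z = -2 + 6 \left(7 + 6\right) = -2 + 6 \cdot 13 = -2 + 78 = 76$)
$J{\left(-2 \right)} z = \left(-2\right) 76 = -152$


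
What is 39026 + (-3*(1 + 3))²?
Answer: 39170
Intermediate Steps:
39026 + (-3*(1 + 3))² = 39026 + (-3*4)² = 39026 + (-12)² = 39026 + 144 = 39170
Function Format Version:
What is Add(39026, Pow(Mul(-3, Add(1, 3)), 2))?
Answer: 39170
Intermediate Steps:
Add(39026, Pow(Mul(-3, Add(1, 3)), 2)) = Add(39026, Pow(Mul(-3, 4), 2)) = Add(39026, Pow(-12, 2)) = Add(39026, 144) = 39170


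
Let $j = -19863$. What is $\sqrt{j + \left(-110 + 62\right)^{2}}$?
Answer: $3 i \sqrt{1951} \approx 132.51 i$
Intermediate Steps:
$\sqrt{j + \left(-110 + 62\right)^{2}} = \sqrt{-19863 + \left(-110 + 62\right)^{2}} = \sqrt{-19863 + \left(-48\right)^{2}} = \sqrt{-19863 + 2304} = \sqrt{-17559} = 3 i \sqrt{1951}$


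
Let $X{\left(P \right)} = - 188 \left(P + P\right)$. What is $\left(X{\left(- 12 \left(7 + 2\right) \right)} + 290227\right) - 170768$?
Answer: $160067$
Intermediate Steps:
$X{\left(P \right)} = - 376 P$ ($X{\left(P \right)} = - 188 \cdot 2 P = - 376 P$)
$\left(X{\left(- 12 \left(7 + 2\right) \right)} + 290227\right) - 170768 = \left(- 376 \left(- 12 \left(7 + 2\right)\right) + 290227\right) - 170768 = \left(- 376 \left(\left(-12\right) 9\right) + 290227\right) - 170768 = \left(\left(-376\right) \left(-108\right) + 290227\right) - 170768 = \left(40608 + 290227\right) - 170768 = 330835 - 170768 = 160067$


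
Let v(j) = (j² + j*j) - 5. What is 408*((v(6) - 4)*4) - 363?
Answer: 102453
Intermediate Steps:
v(j) = -5 + 2*j² (v(j) = (j² + j²) - 5 = 2*j² - 5 = -5 + 2*j²)
408*((v(6) - 4)*4) - 363 = 408*(((-5 + 2*6²) - 4)*4) - 363 = 408*(((-5 + 2*36) - 4)*4) - 363 = 408*(((-5 + 72) - 4)*4) - 363 = 408*((67 - 4)*4) - 363 = 408*(63*4) - 363 = 408*252 - 363 = 102816 - 363 = 102453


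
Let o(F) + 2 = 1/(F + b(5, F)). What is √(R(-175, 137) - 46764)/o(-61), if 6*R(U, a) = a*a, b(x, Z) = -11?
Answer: -12*I*√1570890/145 ≈ -103.73*I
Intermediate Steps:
R(U, a) = a²/6 (R(U, a) = (a*a)/6 = a²/6)
o(F) = -2 + 1/(-11 + F) (o(F) = -2 + 1/(F - 11) = -2 + 1/(-11 + F))
√(R(-175, 137) - 46764)/o(-61) = √((⅙)*137² - 46764)/(((23 - 2*(-61))/(-11 - 61))) = √((⅙)*18769 - 46764)/(((23 + 122)/(-72))) = √(18769/6 - 46764)/((-1/72*145)) = √(-261815/6)/(-145/72) = (I*√1570890/6)*(-72/145) = -12*I*√1570890/145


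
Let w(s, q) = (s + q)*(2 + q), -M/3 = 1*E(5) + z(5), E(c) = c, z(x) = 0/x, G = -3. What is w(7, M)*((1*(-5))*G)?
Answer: 1560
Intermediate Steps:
z(x) = 0
M = -15 (M = -3*(1*5 + 0) = -3*(5 + 0) = -3*5 = -15)
w(s, q) = (2 + q)*(q + s) (w(s, q) = (q + s)*(2 + q) = (2 + q)*(q + s))
w(7, M)*((1*(-5))*G) = ((-15)**2 + 2*(-15) + 2*7 - 15*7)*((1*(-5))*(-3)) = (225 - 30 + 14 - 105)*(-5*(-3)) = 104*15 = 1560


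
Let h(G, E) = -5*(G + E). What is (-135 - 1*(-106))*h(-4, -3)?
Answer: -1015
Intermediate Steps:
h(G, E) = -5*E - 5*G (h(G, E) = -5*(E + G) = -5*E - 5*G)
(-135 - 1*(-106))*h(-4, -3) = (-135 - 1*(-106))*(-5*(-3) - 5*(-4)) = (-135 + 106)*(15 + 20) = -29*35 = -1015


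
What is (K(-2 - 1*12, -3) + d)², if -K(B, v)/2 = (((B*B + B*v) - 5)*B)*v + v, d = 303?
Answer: 371063169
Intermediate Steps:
K(B, v) = -2*v - 2*B*v*(-5 + B² + B*v) (K(B, v) = -2*((((B*B + B*v) - 5)*B)*v + v) = -2*((((B² + B*v) - 5)*B)*v + v) = -2*(((-5 + B² + B*v)*B)*v + v) = -2*((B*(-5 + B² + B*v))*v + v) = -2*(B*v*(-5 + B² + B*v) + v) = -2*(v + B*v*(-5 + B² + B*v)) = -2*v - 2*B*v*(-5 + B² + B*v))
(K(-2 - 1*12, -3) + d)² = (2*(-3)*(-1 - (-2 - 1*12)³ + 5*(-2 - 1*12) - 1*(-3)*(-2 - 1*12)²) + 303)² = (2*(-3)*(-1 - (-2 - 12)³ + 5*(-2 - 12) - 1*(-3)*(-2 - 12)²) + 303)² = (2*(-3)*(-1 - 1*(-14)³ + 5*(-14) - 1*(-3)*(-14)²) + 303)² = (2*(-3)*(-1 - 1*(-2744) - 70 - 1*(-3)*196) + 303)² = (2*(-3)*(-1 + 2744 - 70 + 588) + 303)² = (2*(-3)*3261 + 303)² = (-19566 + 303)² = (-19263)² = 371063169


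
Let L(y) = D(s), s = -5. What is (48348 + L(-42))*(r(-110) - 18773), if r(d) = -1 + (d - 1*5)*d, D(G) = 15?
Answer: -296175012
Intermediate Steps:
L(y) = 15
r(d) = -1 + d*(-5 + d) (r(d) = -1 + (d - 5)*d = -1 + (-5 + d)*d = -1 + d*(-5 + d))
(48348 + L(-42))*(r(-110) - 18773) = (48348 + 15)*((-1 + (-110)**2 - 5*(-110)) - 18773) = 48363*((-1 + 12100 + 550) - 18773) = 48363*(12649 - 18773) = 48363*(-6124) = -296175012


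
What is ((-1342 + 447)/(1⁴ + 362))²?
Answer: 801025/131769 ≈ 6.0790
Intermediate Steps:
((-1342 + 447)/(1⁴ + 362))² = (-895/(1 + 362))² = (-895/363)² = 801025/131769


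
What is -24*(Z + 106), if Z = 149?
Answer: -6120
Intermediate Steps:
-24*(Z + 106) = -24*(149 + 106) = -24*255 = -6120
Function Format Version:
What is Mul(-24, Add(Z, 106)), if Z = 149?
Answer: -6120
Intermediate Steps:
Mul(-24, Add(Z, 106)) = Mul(-24, Add(149, 106)) = Mul(-24, 255) = -6120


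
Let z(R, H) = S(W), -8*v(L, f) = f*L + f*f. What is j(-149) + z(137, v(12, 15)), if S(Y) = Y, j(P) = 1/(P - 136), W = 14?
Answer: 3989/285 ≈ 13.996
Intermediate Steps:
v(L, f) = -f²/8 - L*f/8 (v(L, f) = -(f*L + f*f)/8 = -(L*f + f²)/8 = -(f² + L*f)/8 = -f²/8 - L*f/8)
j(P) = 1/(-136 + P)
z(R, H) = 14
j(-149) + z(137, v(12, 15)) = 1/(-136 - 149) + 14 = 1/(-285) + 14 = -1/285 + 14 = 3989/285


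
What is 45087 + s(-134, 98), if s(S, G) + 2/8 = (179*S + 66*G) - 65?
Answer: 110015/4 ≈ 27504.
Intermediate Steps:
s(S, G) = -261/4 + 66*G + 179*S (s(S, G) = -¼ + ((179*S + 66*G) - 65) = -¼ + ((66*G + 179*S) - 65) = -¼ + (-65 + 66*G + 179*S) = -261/4 + 66*G + 179*S)
45087 + s(-134, 98) = 45087 + (-261/4 + 66*98 + 179*(-134)) = 45087 + (-261/4 + 6468 - 23986) = 45087 - 70333/4 = 110015/4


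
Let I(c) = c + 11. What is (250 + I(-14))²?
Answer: 61009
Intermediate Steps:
I(c) = 11 + c
(250 + I(-14))² = (250 + (11 - 14))² = (250 - 3)² = 247² = 61009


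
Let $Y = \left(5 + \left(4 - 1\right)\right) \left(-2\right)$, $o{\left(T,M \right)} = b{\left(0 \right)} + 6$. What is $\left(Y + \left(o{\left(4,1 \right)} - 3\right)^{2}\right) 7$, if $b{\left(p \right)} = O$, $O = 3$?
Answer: $140$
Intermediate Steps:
$b{\left(p \right)} = 3$
$o{\left(T,M \right)} = 9$ ($o{\left(T,M \right)} = 3 + 6 = 9$)
$Y = -16$ ($Y = \left(5 + 3\right) \left(-2\right) = 8 \left(-2\right) = -16$)
$\left(Y + \left(o{\left(4,1 \right)} - 3\right)^{2}\right) 7 = \left(-16 + \left(9 - 3\right)^{2}\right) 7 = \left(-16 + 6^{2}\right) 7 = \left(-16 + 36\right) 7 = 20 \cdot 7 = 140$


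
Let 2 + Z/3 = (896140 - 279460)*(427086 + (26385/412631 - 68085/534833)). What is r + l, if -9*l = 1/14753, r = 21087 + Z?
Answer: 23152575081913387661703675968/29302380283195071 ≈ 7.9013e+11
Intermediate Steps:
Z = 174371875129081805212182/220688675623 (Z = -6 + 3*((896140 - 279460)*(427086 + (26385/412631 - 68085/534833))) = -6 + 3*(616680*(427086 + (26385*(1/412631) - 68085*1/534833))) = -6 + 3*(616680*(427086 + (26385/412631 - 68085/534833))) = -6 + 3*(616680*(427086 - 13982412930/220688675623)) = -6 + 3*(616680*(94253029734711648/220688675623)) = -6 + 3*(58123958376801979088640/220688675623) = -6 + 174371875130405937265920/220688675623 = 174371875129081805212182/220688675623 ≈ 7.9013e+11)
r = 174371879782743908074383/220688675623 (r = 21087 + 174371875129081805212182/220688675623 = 174371879782743908074383/220688675623 ≈ 7.9013e+11)
l = -1/132777 (l = -⅑/14753 = -⅑*1/14753 = -1/132777 ≈ -7.5314e-6)
r + l = 174371879782743908074383/220688675623 - 1/132777 = 23152575081913387661703675968/29302380283195071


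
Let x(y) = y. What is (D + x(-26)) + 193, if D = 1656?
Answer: 1823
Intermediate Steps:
(D + x(-26)) + 193 = (1656 - 26) + 193 = 1630 + 193 = 1823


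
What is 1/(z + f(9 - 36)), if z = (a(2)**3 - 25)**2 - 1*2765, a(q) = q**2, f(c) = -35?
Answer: -1/1279 ≈ -0.00078186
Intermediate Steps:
z = -1244 (z = ((2**2)**3 - 25)**2 - 1*2765 = (4**3 - 25)**2 - 2765 = (64 - 25)**2 - 2765 = 39**2 - 2765 = 1521 - 2765 = -1244)
1/(z + f(9 - 36)) = 1/(-1244 - 35) = 1/(-1279) = -1/1279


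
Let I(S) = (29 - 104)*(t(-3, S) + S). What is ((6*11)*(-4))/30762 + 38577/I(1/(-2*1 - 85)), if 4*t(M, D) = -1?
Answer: 3277553752/1666275 ≈ 1967.0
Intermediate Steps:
t(M, D) = -1/4 (t(M, D) = (1/4)*(-1) = -1/4)
I(S) = 75/4 - 75*S (I(S) = (29 - 104)*(-1/4 + S) = -75*(-1/4 + S) = 75/4 - 75*S)
((6*11)*(-4))/30762 + 38577/I(1/(-2*1 - 85)) = ((6*11)*(-4))/30762 + 38577/(75/4 - 75/(-2*1 - 85)) = (66*(-4))*(1/30762) + 38577/(75/4 - 75/(-2 - 85)) = -264*1/30762 + 38577/(75/4 - 75/(-87)) = -44/5127 + 38577/(75/4 - 75*(-1/87)) = -44/5127 + 38577/(75/4 + 25/29) = -44/5127 + 38577/(2275/116) = -44/5127 + 38577*(116/2275) = -44/5127 + 639276/325 = 3277553752/1666275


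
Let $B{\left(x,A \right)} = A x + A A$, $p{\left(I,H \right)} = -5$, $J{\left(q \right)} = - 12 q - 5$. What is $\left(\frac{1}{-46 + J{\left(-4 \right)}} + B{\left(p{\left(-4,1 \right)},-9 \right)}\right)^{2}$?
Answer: $\frac{142129}{9} \approx 15792.0$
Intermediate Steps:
$J{\left(q \right)} = -5 - 12 q$
$B{\left(x,A \right)} = A^{2} + A x$ ($B{\left(x,A \right)} = A x + A^{2} = A^{2} + A x$)
$\left(\frac{1}{-46 + J{\left(-4 \right)}} + B{\left(p{\left(-4,1 \right)},-9 \right)}\right)^{2} = \left(\frac{1}{-46 - -43} - 9 \left(-9 - 5\right)\right)^{2} = \left(\frac{1}{-46 + \left(-5 + 48\right)} - -126\right)^{2} = \left(\frac{1}{-46 + 43} + 126\right)^{2} = \left(\frac{1}{-3} + 126\right)^{2} = \left(- \frac{1}{3} + 126\right)^{2} = \left(\frac{377}{3}\right)^{2} = \frac{142129}{9}$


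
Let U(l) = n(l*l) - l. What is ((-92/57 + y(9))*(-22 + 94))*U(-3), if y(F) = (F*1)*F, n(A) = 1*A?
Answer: 1303200/19 ≈ 68590.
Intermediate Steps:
n(A) = A
y(F) = F**2 (y(F) = F*F = F**2)
U(l) = l**2 - l (U(l) = l*l - l = l**2 - l)
((-92/57 + y(9))*(-22 + 94))*U(-3) = ((-92/57 + 9**2)*(-22 + 94))*(-3*(-1 - 3)) = ((-92*1/57 + 81)*72)*(-3*(-4)) = ((-92/57 + 81)*72)*12 = ((4525/57)*72)*12 = (108600/19)*12 = 1303200/19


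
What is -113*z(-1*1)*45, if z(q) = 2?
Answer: -10170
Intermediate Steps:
-113*z(-1*1)*45 = -113*2*45 = -226*45 = -10170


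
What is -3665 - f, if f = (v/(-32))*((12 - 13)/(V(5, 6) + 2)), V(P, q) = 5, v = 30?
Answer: -410495/112 ≈ -3665.1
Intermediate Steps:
f = 15/112 (f = (30/(-32))*((12 - 13)/(5 + 2)) = (-1/32*30)*(-1/7) = -(-15)/(16*7) = -15/16*(-1/7) = 15/112 ≈ 0.13393)
-3665 - f = -3665 - 1*15/112 = -3665 - 15/112 = -410495/112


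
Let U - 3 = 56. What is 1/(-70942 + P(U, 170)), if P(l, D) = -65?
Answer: -1/71007 ≈ -1.4083e-5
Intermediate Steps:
U = 59 (U = 3 + 56 = 59)
1/(-70942 + P(U, 170)) = 1/(-70942 - 65) = 1/(-71007) = -1/71007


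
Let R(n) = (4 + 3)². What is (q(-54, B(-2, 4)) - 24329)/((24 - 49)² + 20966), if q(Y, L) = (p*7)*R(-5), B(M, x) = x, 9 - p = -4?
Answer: -19870/21591 ≈ -0.92029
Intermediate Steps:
p = 13 (p = 9 - 1*(-4) = 9 + 4 = 13)
R(n) = 49 (R(n) = 7² = 49)
q(Y, L) = 4459 (q(Y, L) = (13*7)*49 = 91*49 = 4459)
(q(-54, B(-2, 4)) - 24329)/((24 - 49)² + 20966) = (4459 - 24329)/((24 - 49)² + 20966) = -19870/((-25)² + 20966) = -19870/(625 + 20966) = -19870/21591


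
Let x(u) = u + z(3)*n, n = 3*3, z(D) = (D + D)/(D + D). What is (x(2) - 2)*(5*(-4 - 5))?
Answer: -405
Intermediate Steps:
z(D) = 1 (z(D) = (2*D)/((2*D)) = (2*D)*(1/(2*D)) = 1)
n = 9
x(u) = 9 + u (x(u) = u + 1*9 = u + 9 = 9 + u)
(x(2) - 2)*(5*(-4 - 5)) = ((9 + 2) - 2)*(5*(-4 - 5)) = (11 - 2)*(5*(-9)) = 9*(-45) = -405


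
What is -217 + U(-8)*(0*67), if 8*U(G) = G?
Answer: -217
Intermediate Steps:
U(G) = G/8
-217 + U(-8)*(0*67) = -217 + ((⅛)*(-8))*(0*67) = -217 - 1*0 = -217 + 0 = -217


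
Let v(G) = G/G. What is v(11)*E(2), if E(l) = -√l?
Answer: -√2 ≈ -1.4142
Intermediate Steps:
v(G) = 1
v(11)*E(2) = 1*(-√2) = -√2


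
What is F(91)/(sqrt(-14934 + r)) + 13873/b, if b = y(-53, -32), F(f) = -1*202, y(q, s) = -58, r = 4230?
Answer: -13873/58 + 101*I*sqrt(669)/1338 ≈ -239.19 + 1.9524*I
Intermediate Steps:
F(f) = -202
b = -58
F(91)/(sqrt(-14934 + r)) + 13873/b = -202/sqrt(-14934 + 4230) + 13873/(-58) = -202*(-I*sqrt(669)/2676) + 13873*(-1/58) = -202*(-I*sqrt(669)/2676) - 13873/58 = -(-101)*I*sqrt(669)/1338 - 13873/58 = 101*I*sqrt(669)/1338 - 13873/58 = -13873/58 + 101*I*sqrt(669)/1338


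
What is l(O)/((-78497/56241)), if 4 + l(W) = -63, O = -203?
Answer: 3768147/78497 ≈ 48.004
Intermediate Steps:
l(W) = -67 (l(W) = -4 - 63 = -67)
l(O)/((-78497/56241)) = -67/((-78497/56241)) = -67/((-78497*1/56241)) = -67/(-78497/56241) = -67*(-56241/78497) = 3768147/78497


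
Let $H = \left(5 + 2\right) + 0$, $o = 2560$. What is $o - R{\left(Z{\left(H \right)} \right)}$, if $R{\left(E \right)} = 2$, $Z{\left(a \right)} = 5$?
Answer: $2558$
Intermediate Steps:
$H = 7$ ($H = 7 + 0 = 7$)
$o - R{\left(Z{\left(H \right)} \right)} = 2560 - 2 = 2558$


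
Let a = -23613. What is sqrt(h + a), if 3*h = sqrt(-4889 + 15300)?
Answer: sqrt(-212517 + 3*sqrt(10411))/3 ≈ 153.55*I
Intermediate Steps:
h = sqrt(10411)/3 (h = sqrt(-4889 + 15300)/3 = sqrt(10411)/3 ≈ 34.011)
sqrt(h + a) = sqrt(sqrt(10411)/3 - 23613) = sqrt(-23613 + sqrt(10411)/3)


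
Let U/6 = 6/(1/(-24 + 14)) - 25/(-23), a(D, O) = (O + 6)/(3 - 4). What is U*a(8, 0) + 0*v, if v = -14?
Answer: 48780/23 ≈ 2120.9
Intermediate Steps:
a(D, O) = -6 - O (a(D, O) = (6 + O)/(-1) = (6 + O)*(-1) = -6 - O)
U = -8130/23 (U = 6*(6/(1/(-24 + 14)) - 25/(-23)) = 6*(6/(1/(-10)) - 25*(-1/23)) = 6*(6/(-⅒) + 25/23) = 6*(6*(-10) + 25/23) = 6*(-60 + 25/23) = 6*(-1355/23) = -8130/23 ≈ -353.48)
U*a(8, 0) + 0*v = -8130*(-6 - 1*0)/23 + 0*(-14) = -8130*(-6 + 0)/23 + 0 = -8130/23*(-6) + 0 = 48780/23 + 0 = 48780/23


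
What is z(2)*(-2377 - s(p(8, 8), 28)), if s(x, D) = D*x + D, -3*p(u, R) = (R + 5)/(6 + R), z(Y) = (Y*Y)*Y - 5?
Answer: -7189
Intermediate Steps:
z(Y) = -5 + Y³ (z(Y) = Y²*Y - 5 = Y³ - 5 = -5 + Y³)
p(u, R) = -(5 + R)/(3*(6 + R)) (p(u, R) = -(R + 5)/(3*(6 + R)) = -(5 + R)/(3*(6 + R)))
s(x, D) = D + D*x
z(2)*(-2377 - s(p(8, 8), 28)) = (-5 + 2³)*(-2377 - 28*(1 + (-5 - 1*8)/(3*(6 + 8)))) = (-5 + 8)*(-2377 - 28*(1 + (⅓)*(-5 - 8)/14)) = 3*(-2377 - 28*(1 + (⅓)*(1/14)*(-13))) = 3*(-2377 - 28*(1 - 13/42)) = 3*(-2377 - 28*29/42) = 3*(-2377 - 1*58/3) = 3*(-2377 - 58/3) = 3*(-7189/3) = -7189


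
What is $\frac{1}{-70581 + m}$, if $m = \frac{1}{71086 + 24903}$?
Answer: $- \frac{95989}{6774999608} \approx -1.4168 \cdot 10^{-5}$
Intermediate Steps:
$m = \frac{1}{95989} \approx 1.0418 \cdot 10^{-5}$
$\frac{1}{-70581 + m} = \frac{1}{-70581 + \frac{1}{95989}} = \frac{1}{- \frac{6774999608}{95989}} = - \frac{95989}{6774999608}$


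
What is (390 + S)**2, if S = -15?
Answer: 140625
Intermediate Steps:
(390 + S)**2 = (390 - 15)**2 = 375**2 = 140625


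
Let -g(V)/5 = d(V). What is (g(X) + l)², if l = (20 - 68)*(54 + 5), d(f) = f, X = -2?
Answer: 7963684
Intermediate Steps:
g(V) = -5*V
l = -2832 (l = -48*59 = -2832)
(g(X) + l)² = (-5*(-2) - 2832)² = (10 - 2832)² = (-2822)² = 7963684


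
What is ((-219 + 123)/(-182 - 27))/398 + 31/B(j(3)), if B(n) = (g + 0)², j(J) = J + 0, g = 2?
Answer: 1289513/166364 ≈ 7.7512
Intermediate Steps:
j(J) = J
B(n) = 4 (B(n) = (2 + 0)² = 2² = 4)
((-219 + 123)/(-182 - 27))/398 + 31/B(j(3)) = ((-219 + 123)/(-182 - 27))/398 + 31/4 = -96/(-209)*(1/398) + 31*(¼) = -96*(-1/209)*(1/398) + 31/4 = (96/209)*(1/398) + 31/4 = 48/41591 + 31/4 = 1289513/166364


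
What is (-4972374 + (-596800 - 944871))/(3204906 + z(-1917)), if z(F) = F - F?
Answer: -6514045/3204906 ≈ -2.0325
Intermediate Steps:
z(F) = 0
(-4972374 + (-596800 - 944871))/(3204906 + z(-1917)) = (-4972374 + (-596800 - 944871))/(3204906 + 0) = (-4972374 - 1541671)/3204906 = -6514045*1/3204906 = -6514045/3204906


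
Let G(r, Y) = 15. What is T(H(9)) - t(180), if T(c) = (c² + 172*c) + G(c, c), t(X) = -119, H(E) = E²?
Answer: 20627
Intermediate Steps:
T(c) = 15 + c² + 172*c (T(c) = (c² + 172*c) + 15 = 15 + c² + 172*c)
T(H(9)) - t(180) = (15 + (9²)² + 172*9²) - 1*(-119) = (15 + 81² + 172*81) + 119 = (15 + 6561 + 13932) + 119 = 20508 + 119 = 20627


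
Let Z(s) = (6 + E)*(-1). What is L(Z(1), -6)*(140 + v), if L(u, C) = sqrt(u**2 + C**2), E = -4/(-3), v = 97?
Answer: 158*sqrt(202) ≈ 2245.6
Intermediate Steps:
E = 4/3 (E = -4*(-1/3) = 4/3 ≈ 1.3333)
Z(s) = -22/3 (Z(s) = (6 + 4/3)*(-1) = (22/3)*(-1) = -22/3)
L(u, C) = sqrt(C**2 + u**2)
L(Z(1), -6)*(140 + v) = sqrt((-6)**2 + (-22/3)**2)*(140 + 97) = sqrt(36 + 484/9)*237 = sqrt(808/9)*237 = (2*sqrt(202)/3)*237 = 158*sqrt(202)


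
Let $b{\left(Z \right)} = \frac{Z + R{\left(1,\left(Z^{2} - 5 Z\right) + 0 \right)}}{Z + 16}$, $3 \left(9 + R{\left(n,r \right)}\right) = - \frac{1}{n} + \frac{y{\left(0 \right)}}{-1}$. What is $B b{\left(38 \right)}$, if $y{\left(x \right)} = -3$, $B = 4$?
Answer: $\frac{178}{81} \approx 2.1975$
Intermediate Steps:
$R{\left(n,r \right)} = -8 - \frac{1}{3 n}$ ($R{\left(n,r \right)} = -9 + \frac{- \frac{1}{n} - \frac{3}{-1}}{3} = -9 + \frac{- \frac{1}{n} - -3}{3} = -9 + \frac{- \frac{1}{n} + 3}{3} = -9 + \frac{3 - \frac{1}{n}}{3} = -9 + \left(1 - \frac{1}{3 n}\right) = -8 - \frac{1}{3 n}$)
$b{\left(Z \right)} = \frac{- \frac{25}{3} + Z}{16 + Z}$ ($b{\left(Z \right)} = \frac{Z - \left(8 + \frac{1}{3 \cdot 1}\right)}{Z + 16} = \frac{Z - \frac{25}{3}}{16 + Z} = \frac{- \frac{25}{3} + Z}{16 + Z}$)
$B b{\left(38 \right)} = 4 \frac{- \frac{25}{3} + 38}{16 + 38} = 4 \cdot \frac{1}{54} \cdot \frac{89}{3} = 4 \cdot \frac{89}{162} = \frac{178}{81}$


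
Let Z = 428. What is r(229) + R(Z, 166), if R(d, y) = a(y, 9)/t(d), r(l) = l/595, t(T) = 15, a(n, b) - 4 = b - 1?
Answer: 141/119 ≈ 1.1849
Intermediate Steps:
a(n, b) = 3 + b (a(n, b) = 4 + (b - 1) = 4 + (-1 + b) = 3 + b)
r(l) = l/595 (r(l) = l*(1/595) = l/595)
R(d, y) = ⅘ (R(d, y) = (3 + 9)/15 = 12*(1/15) = ⅘)
r(229) + R(Z, 166) = (1/595)*229 + ⅘ = 229/595 + ⅘ = 141/119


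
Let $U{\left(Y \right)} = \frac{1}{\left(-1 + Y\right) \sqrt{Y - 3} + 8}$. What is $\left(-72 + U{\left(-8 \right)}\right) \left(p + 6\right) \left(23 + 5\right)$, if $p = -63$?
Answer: $\frac{109728192}{955} - \frac{14364 i \sqrt{11}}{955} \approx 1.149 \cdot 10^{5} - 49.885 i$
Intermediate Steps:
$U{\left(Y \right)} = \frac{1}{8 + \sqrt{-3 + Y} \left(-1 + Y\right)}$ ($U{\left(Y \right)} = \frac{1}{\left(-1 + Y\right) \sqrt{-3 + Y} + 8} = \frac{1}{\sqrt{-3 + Y} \left(-1 + Y\right) + 8} = \frac{1}{8 + \sqrt{-3 + Y} \left(-1 + Y\right)}$)
$\left(-72 + U{\left(-8 \right)}\right) \left(p + 6\right) \left(23 + 5\right) = \left(-72 + \frac{1}{8 - \sqrt{-3 - 8} - 8 \sqrt{-3 - 8}}\right) \left(-63 + 6\right) \left(23 + 5\right) = \left(-72 + \frac{1}{8 - \sqrt{-11} - 8 \sqrt{-11}}\right) \left(\left(-57\right) 28\right) = \left(-72 + \frac{1}{8 - i \sqrt{11} - 8 i \sqrt{11}}\right) \left(-1596\right) = \left(-72 + \frac{1}{8 - 9 i \sqrt{11}}\right) \left(-1596\right) = 114912 - \frac{1596}{8 - 9 i \sqrt{11}}$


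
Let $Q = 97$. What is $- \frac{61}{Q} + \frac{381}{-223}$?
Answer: $- \frac{50560}{21631} \approx -2.3374$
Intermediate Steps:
$- \frac{61}{Q} + \frac{381}{-223} = - \frac{61}{97} + \frac{381}{-223} = \left(-61\right) \frac{1}{97} + 381 \left(- \frac{1}{223}\right) = - \frac{61}{97} - \frac{381}{223} = - \frac{50560}{21631}$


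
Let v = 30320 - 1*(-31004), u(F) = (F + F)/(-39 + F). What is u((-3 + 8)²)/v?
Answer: -25/429268 ≈ -5.8239e-5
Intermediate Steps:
u(F) = 2*F/(-39 + F) (u(F) = (2*F)/(-39 + F) = 2*F/(-39 + F))
v = 61324 (v = 30320 + 31004 = 61324)
u((-3 + 8)²)/v = (2*(-3 + 8)²/(-39 + (-3 + 8)²))/61324 = (2*5²/(-39 + 5²))*(1/61324) = (2*25/(-39 + 25))*(1/61324) = (2*25/(-14))*(1/61324) = (2*25*(-1/14))*(1/61324) = -25/7*1/61324 = -25/429268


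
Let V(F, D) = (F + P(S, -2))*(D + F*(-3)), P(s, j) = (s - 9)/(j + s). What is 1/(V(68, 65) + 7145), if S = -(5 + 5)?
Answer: -12/30325 ≈ -0.00039571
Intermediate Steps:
S = -10 (S = -1*10 = -10)
P(s, j) = (-9 + s)/(j + s)
V(F, D) = (19/12 + F)*(D - 3*F) (V(F, D) = (F + (-9 - 10)/(-2 - 10))*(D + F*(-3)) = (F - 19/(-12))*(D - 3*F) = (F - 1/12*(-19))*(D - 3*F) = (F + 19/12)*(D - 3*F) = (19/12 + F)*(D - 3*F))
1/(V(68, 65) + 7145) = 1/((-3*68² - 19/4*68 + (19/12)*65 + 65*68) + 7145) = 1/((-3*4624 - 323 + 1235/12 + 4420) + 7145) = 1/((-13872 - 323 + 1235/12 + 4420) + 7145) = 1/(-116065/12 + 7145) = 1/(-30325/12) = -12/30325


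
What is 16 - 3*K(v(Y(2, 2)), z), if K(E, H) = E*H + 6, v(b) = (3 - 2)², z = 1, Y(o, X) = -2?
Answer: -5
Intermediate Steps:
v(b) = 1 (v(b) = 1² = 1)
K(E, H) = 6 + E*H
16 - 3*K(v(Y(2, 2)), z) = 16 - 3*(6 + 1*1) = 16 - 3*(6 + 1) = 16 - 3*7 = 16 - 21 = -5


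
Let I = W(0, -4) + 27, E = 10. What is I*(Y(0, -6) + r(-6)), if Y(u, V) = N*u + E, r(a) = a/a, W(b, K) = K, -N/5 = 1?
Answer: 253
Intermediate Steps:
N = -5 (N = -5*1 = -5)
r(a) = 1
Y(u, V) = 10 - 5*u (Y(u, V) = -5*u + 10 = 10 - 5*u)
I = 23 (I = -4 + 27 = 23)
I*(Y(0, -6) + r(-6)) = 23*((10 - 5*0) + 1) = 23*((10 + 0) + 1) = 23*(10 + 1) = 23*11 = 253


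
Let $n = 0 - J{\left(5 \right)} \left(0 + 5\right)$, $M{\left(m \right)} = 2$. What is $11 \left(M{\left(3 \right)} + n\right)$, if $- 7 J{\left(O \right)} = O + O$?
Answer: $\frac{704}{7} \approx 100.57$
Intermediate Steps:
$J{\left(O \right)} = - \frac{2 O}{7}$ ($J{\left(O \right)} = - \frac{O + O}{7} = - \frac{2 O}{7}$)
$n = \frac{50}{7}$ ($n = 0 - \left(- \frac{2}{7}\right) 5 \left(0 + 5\right) = 0 - \left(- \frac{10}{7}\right) 5 = 0 - - \frac{50}{7} = 0 + \frac{50}{7} = \frac{50}{7} \approx 7.1429$)
$11 \left(M{\left(3 \right)} + n\right) = 11 \left(2 + \frac{50}{7}\right) = 11 \cdot \frac{64}{7} = \frac{704}{7}$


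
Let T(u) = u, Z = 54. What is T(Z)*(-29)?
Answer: -1566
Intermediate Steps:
T(Z)*(-29) = 54*(-29) = -1566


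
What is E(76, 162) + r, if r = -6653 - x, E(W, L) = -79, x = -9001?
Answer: 2269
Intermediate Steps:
r = 2348 (r = -6653 - 1*(-9001) = -6653 + 9001 = 2348)
E(76, 162) + r = -79 + 2348 = 2269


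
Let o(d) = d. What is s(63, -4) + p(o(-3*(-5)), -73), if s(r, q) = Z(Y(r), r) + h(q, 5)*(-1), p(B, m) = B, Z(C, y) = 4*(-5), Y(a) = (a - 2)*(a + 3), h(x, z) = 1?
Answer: -6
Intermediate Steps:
Y(a) = (-2 + a)*(3 + a)
Z(C, y) = -20
s(r, q) = -21 (s(r, q) = -20 + 1*(-1) = -20 - 1 = -21)
s(63, -4) + p(o(-3*(-5)), -73) = -21 - 3*(-5) = -21 + 15 = -6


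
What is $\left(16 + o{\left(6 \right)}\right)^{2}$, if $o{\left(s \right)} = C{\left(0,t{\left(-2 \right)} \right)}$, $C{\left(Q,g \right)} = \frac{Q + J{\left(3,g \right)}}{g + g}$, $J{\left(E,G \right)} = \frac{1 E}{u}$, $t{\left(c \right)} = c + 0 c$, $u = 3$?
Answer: $\frac{3969}{16} \approx 248.06$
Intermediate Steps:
$t{\left(c \right)} = c$ ($t{\left(c \right)} = c + 0 = c$)
$J{\left(E,G \right)} = \frac{E}{3}$ ($J{\left(E,G \right)} = \frac{1 E}{3} = E \frac{1}{3} = \frac{E}{3}$)
$C{\left(Q,g \right)} = \frac{1 + Q}{2 g}$ ($C{\left(Q,g \right)} = \frac{Q + \frac{1}{3} \cdot 3}{g + g} = \frac{Q + 1}{2 g} = \left(1 + Q\right) \frac{1}{2 g} = \frac{1 + Q}{2 g}$)
$o{\left(s \right)} = - \frac{1}{4}$ ($o{\left(s \right)} = \frac{1 + 0}{2 \left(-2\right)} = \frac{1}{2} \left(- \frac{1}{2}\right) 1 = - \frac{1}{4}$)
$\left(16 + o{\left(6 \right)}\right)^{2} = \left(16 - \frac{1}{4}\right)^{2} = \left(\frac{63}{4}\right)^{2} = \frac{3969}{16}$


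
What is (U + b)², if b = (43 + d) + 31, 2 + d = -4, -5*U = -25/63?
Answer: 18395521/3969 ≈ 4634.8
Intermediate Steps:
U = 5/63 (U = -(-5)/63 = -⅕*(-25/63) = 5/63 ≈ 0.079365)
d = -6 (d = -2 - 4 = -6)
b = 68 (b = (43 - 6) + 31 = 37 + 31 = 68)
(U + b)² = (5/63 + 68)² = (4289/63)² = 18395521/3969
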